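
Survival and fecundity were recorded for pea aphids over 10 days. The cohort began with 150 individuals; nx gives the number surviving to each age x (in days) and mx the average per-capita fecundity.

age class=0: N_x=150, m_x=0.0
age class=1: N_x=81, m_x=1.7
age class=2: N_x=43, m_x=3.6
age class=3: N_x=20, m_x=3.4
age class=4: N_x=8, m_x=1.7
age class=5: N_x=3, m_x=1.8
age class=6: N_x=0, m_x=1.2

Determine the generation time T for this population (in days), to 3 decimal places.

1.931

lx = nx/n0 = nx/150: 1, 0.54, 0.28667…, 0.13333…, 0.05333…, 0.02, 0
lx·mx: 0, 0.918, 1.032…, 0.453333…, 0.090667…, 0.036, 0 → R0 = 2.53…
x·lx·mx: 0, 0.918, 2.064…, 1.36…, 0.362667…, 0.18, 0 → Σ = 4.884667…
T = 4.884667… / 2.53… = 1.930698… → 1.931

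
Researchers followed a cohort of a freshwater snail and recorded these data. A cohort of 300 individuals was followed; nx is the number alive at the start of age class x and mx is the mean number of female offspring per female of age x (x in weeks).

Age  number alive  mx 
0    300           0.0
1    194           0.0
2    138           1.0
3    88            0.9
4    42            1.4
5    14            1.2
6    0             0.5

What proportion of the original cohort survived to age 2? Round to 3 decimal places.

0.460

l_2 = n_2/n_0 = 138/300 = 0.46 → 0.460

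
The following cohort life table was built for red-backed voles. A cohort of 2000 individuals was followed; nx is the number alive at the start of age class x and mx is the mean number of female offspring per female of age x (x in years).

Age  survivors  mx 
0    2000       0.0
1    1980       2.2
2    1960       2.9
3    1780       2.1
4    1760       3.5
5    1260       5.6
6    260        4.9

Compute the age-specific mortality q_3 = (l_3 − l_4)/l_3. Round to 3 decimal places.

0.011

lx = nx/n0 = nx/2000: 1, 0.99, 0.98, 0.89, 0.88, 0.63, 0.13
q_3 = (l_3 − l_4) / l_3 = (0.89 − 0.88) / 0.89
     = 0.01 / 0.89 = 0.011236… → 0.011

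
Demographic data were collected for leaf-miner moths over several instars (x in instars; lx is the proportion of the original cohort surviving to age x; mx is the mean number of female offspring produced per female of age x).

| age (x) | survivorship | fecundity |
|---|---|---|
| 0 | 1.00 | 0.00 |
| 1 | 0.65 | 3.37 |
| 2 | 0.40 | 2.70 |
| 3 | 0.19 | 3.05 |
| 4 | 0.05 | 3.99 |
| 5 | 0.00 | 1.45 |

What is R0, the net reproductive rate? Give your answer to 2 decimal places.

lx·mx by age: 0, 2.1905, 1.08, 0.5795, 0.1995, 0
R0 = Σ lx·mx = 4.0495 → 4.05

4.05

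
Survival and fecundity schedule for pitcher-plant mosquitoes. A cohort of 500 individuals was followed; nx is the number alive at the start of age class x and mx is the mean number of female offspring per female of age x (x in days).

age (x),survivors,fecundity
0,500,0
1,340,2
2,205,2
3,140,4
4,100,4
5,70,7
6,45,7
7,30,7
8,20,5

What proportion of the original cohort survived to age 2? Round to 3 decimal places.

0.410

l_2 = n_2/n_0 = 205/500 = 0.41 → 0.410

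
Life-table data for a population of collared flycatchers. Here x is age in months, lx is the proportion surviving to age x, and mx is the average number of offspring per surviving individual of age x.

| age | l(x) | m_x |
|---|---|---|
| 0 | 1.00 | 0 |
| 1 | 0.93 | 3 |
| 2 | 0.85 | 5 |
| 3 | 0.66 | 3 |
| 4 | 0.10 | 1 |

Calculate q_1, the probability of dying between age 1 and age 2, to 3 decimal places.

q_1 = (l_1 − l_2) / l_1 = (0.93 − 0.85) / 0.93
     = 0.08 / 0.93 = 0.086022… → 0.086

0.086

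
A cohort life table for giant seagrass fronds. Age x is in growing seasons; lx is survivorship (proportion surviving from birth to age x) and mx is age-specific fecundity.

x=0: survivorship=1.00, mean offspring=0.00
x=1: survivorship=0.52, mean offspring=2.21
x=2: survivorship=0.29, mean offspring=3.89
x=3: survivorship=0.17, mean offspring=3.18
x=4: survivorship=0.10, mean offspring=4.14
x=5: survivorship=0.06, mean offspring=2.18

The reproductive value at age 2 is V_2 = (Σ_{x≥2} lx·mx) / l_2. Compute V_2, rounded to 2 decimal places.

lx·mx for x ≥ 2: 1.1281, 0.5406, 0.414, 0.1308 → sum = 2.2135
V_2 = 2.2135 / l_2 = 2.2135 / 0.29 = 7.632759… → 7.63

7.63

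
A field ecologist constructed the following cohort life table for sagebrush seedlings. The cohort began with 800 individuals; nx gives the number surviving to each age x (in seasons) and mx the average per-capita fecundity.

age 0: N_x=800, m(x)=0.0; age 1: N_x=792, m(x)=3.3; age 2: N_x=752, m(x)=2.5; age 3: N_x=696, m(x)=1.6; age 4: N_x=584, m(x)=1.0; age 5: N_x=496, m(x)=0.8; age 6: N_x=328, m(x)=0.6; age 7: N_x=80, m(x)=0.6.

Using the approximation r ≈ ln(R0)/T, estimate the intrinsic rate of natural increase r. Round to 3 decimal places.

lx = nx/n0 = nx/800: 1, 0.99, 0.94, 0.87, 0.73, 0.62, 0.41, 0.1
R0 = Σ lx·mx = 0 + 3.267 + 2.35 + 1.392 + 0.73 + 0.496 + 0.246 + 0.06 = 8.541
Σ x·lx·mx = 19.439; T = 19.439/8.541 = 2.27596…
r ≈ ln(R0)/T = ln(8.541)/2.27596… = 0.9424… → 0.942

0.942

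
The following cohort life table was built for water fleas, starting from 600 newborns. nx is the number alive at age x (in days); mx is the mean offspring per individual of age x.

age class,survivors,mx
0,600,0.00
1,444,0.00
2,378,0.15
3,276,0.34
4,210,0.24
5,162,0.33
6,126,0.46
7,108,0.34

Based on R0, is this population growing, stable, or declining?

lx = nx/n0 = nx/600: 1, 0.74, 0.63, 0.46, 0.35, 0.27, 0.21, 0.18
R0 = Σ lx·mx = 0 + 0 + 0.0945 + 0.1564 + 0.084 + 0.0891 + 0.0966 + 0.0612 = 0.5818
R0 < 1, so the population is declining.

declining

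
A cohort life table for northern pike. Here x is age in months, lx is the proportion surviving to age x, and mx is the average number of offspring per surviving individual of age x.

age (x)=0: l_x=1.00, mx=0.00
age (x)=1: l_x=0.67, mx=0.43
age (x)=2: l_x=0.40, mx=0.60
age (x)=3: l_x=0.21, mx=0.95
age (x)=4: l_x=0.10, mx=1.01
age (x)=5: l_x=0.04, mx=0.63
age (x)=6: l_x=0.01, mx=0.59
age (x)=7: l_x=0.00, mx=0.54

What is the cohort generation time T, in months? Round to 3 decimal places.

lx·mx: 0, 0.2881, 0.24, 0.1995, 0.101, 0.0252, 0.0059, 0 → R0 = 0.8597
x·lx·mx: 0, 0.2881, 0.48, 0.5985, 0.404, 0.126, 0.0354, 0 → Σ = 1.932
T = 1.932 / 0.8597 = 2.247296… → 2.247

2.247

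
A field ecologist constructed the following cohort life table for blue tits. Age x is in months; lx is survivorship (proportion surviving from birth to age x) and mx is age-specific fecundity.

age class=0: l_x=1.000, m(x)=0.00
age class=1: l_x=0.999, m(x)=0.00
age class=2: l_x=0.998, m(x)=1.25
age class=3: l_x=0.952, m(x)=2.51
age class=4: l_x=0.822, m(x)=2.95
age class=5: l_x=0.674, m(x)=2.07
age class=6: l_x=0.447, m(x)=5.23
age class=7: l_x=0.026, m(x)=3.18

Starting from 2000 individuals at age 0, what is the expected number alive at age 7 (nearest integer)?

52

Expected survivors = N0 · l_7 = 2000 × 0.026 = 52 → 52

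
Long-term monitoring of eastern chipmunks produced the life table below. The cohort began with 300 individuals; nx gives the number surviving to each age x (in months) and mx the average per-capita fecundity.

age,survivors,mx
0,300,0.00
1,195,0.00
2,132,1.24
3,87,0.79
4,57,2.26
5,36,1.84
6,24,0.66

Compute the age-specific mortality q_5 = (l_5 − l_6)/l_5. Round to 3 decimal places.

0.333

lx = nx/n0 = nx/300: 1, 0.65, 0.44, 0.29, 0.19, 0.12, 0.08
q_5 = (l_5 − l_6) / l_5 = (0.12 − 0.08) / 0.12
     = 0.04 / 0.12 = 0.333333… → 0.333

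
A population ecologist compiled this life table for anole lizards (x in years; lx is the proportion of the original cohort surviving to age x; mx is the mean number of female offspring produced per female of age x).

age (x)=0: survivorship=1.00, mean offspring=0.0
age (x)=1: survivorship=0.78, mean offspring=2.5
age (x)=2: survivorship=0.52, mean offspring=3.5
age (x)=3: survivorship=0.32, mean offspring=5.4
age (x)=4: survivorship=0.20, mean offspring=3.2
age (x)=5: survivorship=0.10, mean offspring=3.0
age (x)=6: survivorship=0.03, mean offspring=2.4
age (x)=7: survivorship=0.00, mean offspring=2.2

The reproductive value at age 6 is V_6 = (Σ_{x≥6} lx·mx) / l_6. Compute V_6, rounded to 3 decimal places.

lx·mx for x ≥ 6: 0.072, 0 → sum = 0.072
V_6 = 0.072 / l_6 = 0.072 / 0.03 = 2.4 → 2.400

2.400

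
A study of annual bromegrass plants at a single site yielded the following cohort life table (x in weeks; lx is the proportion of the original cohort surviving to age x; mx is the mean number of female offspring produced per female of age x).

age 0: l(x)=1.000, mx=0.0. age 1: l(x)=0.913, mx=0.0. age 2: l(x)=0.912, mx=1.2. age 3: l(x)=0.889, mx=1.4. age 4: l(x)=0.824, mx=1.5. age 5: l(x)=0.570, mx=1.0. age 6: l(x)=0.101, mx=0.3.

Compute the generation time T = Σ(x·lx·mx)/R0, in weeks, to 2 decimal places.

lx·mx: 0, 0, 1.0944, 1.2446, 1.236, 0.57, 0.0303 → R0 = 4.1753
x·lx·mx: 0, 0, 2.1888, 3.7338, 4.944, 2.85, 0.1818 → Σ = 13.8984
T = 13.8984 / 4.1753 = 3.328719… → 3.33

3.33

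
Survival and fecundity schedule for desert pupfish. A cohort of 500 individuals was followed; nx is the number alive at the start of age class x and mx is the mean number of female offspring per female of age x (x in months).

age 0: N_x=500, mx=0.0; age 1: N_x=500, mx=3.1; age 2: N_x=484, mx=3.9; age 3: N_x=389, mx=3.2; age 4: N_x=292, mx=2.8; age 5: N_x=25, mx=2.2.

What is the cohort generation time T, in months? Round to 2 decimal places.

2.27

lx = nx/n0 = nx/500: 1, 1, 0.968, 0.778, 0.584, 0.05
lx·mx: 0, 3.1, 3.7752, 2.4896, 1.6352, 0.11 → R0 = 11.11
x·lx·mx: 0, 3.1, 7.5504, 7.4688, 6.5408, 0.55 → Σ = 25.21
T = 25.21 / 11.11 = 2.269127… → 2.27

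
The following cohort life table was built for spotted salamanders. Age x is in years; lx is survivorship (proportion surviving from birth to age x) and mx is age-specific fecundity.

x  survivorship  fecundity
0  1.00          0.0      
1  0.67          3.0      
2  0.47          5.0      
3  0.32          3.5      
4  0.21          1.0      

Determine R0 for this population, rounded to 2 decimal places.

5.69

lx·mx by age: 0, 2.01, 2.35, 1.12, 0.21
R0 = Σ lx·mx = 5.69 → 5.69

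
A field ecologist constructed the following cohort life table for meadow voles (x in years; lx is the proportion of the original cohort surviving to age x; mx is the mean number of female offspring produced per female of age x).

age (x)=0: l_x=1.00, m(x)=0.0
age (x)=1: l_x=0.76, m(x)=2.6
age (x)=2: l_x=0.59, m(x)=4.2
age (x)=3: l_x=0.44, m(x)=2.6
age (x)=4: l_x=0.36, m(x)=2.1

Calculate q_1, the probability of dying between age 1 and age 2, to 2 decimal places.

0.22

q_1 = (l_1 − l_2) / l_1 = (0.76 − 0.59) / 0.76
     = 0.17 / 0.76 = 0.223684… → 0.22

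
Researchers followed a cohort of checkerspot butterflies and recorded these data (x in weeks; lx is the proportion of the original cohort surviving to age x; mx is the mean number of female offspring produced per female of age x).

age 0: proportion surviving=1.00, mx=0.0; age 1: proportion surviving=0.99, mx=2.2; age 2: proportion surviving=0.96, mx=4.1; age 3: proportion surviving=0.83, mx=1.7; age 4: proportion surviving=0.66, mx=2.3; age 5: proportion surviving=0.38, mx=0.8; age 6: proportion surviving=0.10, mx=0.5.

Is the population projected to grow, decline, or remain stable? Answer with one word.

growing

R0 = Σ lx·mx = 0 + 2.178 + 3.936 + 1.411 + 1.518 + 0.304 + 0.05 = 9.397
R0 > 1, so the population is growing.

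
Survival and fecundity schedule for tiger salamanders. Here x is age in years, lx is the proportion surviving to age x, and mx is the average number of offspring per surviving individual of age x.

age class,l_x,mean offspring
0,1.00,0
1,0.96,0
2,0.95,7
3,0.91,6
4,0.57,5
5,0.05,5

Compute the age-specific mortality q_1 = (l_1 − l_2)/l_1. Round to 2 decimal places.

0.01

q_1 = (l_1 − l_2) / l_1 = (0.96 − 0.95) / 0.96
     = 0.01 / 0.96 = 0.010417… → 0.01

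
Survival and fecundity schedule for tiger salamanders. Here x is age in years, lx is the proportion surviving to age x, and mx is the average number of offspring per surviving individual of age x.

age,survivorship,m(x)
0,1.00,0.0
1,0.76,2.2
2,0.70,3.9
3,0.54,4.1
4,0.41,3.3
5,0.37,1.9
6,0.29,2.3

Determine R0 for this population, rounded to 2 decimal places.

lx·mx by age: 0, 1.672, 2.73, 2.214, 1.353, 0.703, 0.667
R0 = Σ lx·mx = 9.339 → 9.34

9.34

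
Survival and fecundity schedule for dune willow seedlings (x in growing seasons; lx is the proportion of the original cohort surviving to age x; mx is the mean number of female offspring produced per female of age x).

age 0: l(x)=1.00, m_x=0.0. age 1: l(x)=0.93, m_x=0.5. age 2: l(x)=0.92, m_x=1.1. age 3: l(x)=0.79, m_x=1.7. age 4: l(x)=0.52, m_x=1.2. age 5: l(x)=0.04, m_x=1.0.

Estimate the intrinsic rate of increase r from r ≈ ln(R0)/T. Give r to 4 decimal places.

0.4720

R0 = Σ lx·mx = 0 + 0.465 + 1.012 + 1.343 + 0.624 + 0.04 = 3.484
Σ x·lx·mx = 9.214; T = 9.214/3.484 = 2.64466…
r ≈ ln(R0)/T = ln(3.484)/2.64466… = 0.471963… → 0.4720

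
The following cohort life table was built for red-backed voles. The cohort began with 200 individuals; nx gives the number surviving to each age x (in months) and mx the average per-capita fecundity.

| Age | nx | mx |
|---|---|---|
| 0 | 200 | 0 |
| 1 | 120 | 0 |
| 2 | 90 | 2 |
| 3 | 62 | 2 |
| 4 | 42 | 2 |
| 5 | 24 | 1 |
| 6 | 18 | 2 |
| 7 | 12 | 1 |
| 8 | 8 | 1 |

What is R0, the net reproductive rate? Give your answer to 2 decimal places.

2.34

lx = nx/n0 = nx/200: 1, 0.6, 0.45, 0.31, 0.21, 0.12, 0.09, 0.06, 0.04
lx·mx by age: 0, 0, 0.9, 0.62, 0.42, 0.12, 0.18, 0.06, 0.04
R0 = Σ lx·mx = 2.34 → 2.34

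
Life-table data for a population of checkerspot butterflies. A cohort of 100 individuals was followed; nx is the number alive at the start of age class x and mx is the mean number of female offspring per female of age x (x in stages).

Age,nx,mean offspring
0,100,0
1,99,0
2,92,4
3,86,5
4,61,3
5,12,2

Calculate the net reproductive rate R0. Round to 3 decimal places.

10.050

lx = nx/n0 = nx/100: 1, 0.99, 0.92, 0.86, 0.61, 0.12
lx·mx by age: 0, 0, 3.68, 4.3, 1.83, 0.24
R0 = Σ lx·mx = 10.05 → 10.050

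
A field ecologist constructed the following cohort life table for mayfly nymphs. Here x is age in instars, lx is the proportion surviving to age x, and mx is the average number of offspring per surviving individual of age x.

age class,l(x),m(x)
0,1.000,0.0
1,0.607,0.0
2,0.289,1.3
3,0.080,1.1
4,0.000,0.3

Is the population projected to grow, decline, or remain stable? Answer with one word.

R0 = Σ lx·mx = 0 + 0 + 0.3757 + 0.088 + 0 = 0.4637
R0 < 1, so the population is declining.

declining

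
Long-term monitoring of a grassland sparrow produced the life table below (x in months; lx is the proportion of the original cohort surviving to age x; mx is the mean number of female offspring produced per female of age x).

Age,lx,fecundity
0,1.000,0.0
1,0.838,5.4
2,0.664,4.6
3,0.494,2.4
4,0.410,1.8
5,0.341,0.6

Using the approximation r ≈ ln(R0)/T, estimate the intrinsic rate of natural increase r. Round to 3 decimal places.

1.215

R0 = Σ lx·mx = 0 + 4.5252 + 3.0544 + 1.1856 + 0.738 + 0.2046 = 9.7078
Σ x·lx·mx = 18.1658; T = 18.1658/9.7078 = 1.87126…
r ≈ ln(R0)/T = ln(9.7078)/1.87126… = 1.21465… → 1.215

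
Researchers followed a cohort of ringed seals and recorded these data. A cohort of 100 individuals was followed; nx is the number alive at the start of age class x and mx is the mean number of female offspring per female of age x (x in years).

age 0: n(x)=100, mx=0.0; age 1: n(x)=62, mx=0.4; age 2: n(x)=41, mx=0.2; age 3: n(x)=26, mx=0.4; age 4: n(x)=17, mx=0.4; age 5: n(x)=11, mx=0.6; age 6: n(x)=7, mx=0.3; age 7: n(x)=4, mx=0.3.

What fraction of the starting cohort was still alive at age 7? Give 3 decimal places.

0.040

l_7 = n_7/n_0 = 4/100 = 0.04 → 0.040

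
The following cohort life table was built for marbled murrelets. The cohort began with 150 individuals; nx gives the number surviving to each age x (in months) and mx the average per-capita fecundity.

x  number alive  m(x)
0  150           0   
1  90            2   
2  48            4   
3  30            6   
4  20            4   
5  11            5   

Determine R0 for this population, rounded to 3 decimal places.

4.580

lx = nx/n0 = nx/150: 1, 0.6, 0.32, 0.2, 0.13333…, 0.07333…
lx·mx by age: 0, 1.2, 1.28, 1.2, 0.533333…, 0.366667…
R0 = Σ lx·mx = 4.58… → 4.580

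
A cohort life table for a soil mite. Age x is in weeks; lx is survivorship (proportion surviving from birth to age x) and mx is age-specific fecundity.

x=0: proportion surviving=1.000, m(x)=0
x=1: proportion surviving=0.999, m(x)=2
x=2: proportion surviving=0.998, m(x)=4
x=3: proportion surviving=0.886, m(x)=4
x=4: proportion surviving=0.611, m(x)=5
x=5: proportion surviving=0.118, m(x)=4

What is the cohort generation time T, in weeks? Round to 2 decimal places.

2.69

lx·mx: 0, 1.998, 3.992, 3.544, 3.055, 0.472 → R0 = 13.061
x·lx·mx: 0, 1.998, 7.984, 10.632, 12.22, 2.36 → Σ = 35.194
T = 35.194 / 13.061 = 2.694587… → 2.69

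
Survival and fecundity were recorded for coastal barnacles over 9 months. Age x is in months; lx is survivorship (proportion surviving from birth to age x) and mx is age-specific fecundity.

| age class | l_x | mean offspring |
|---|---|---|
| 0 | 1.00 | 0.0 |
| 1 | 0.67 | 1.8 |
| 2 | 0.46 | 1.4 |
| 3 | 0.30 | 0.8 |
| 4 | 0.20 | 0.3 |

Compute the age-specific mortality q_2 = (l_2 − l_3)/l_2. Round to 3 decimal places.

0.348

q_2 = (l_2 − l_3) / l_2 = (0.46 − 0.3) / 0.46
     = 0.16 / 0.46 = 0.347826… → 0.348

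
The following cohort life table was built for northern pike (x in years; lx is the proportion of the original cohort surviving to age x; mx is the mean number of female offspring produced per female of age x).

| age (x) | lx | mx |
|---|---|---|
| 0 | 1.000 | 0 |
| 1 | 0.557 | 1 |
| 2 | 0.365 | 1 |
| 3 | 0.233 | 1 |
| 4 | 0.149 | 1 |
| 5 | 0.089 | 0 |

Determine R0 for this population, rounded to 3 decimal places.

lx·mx by age: 0, 0.557, 0.365, 0.233, 0.149, 0
R0 = Σ lx·mx = 1.304 → 1.304

1.304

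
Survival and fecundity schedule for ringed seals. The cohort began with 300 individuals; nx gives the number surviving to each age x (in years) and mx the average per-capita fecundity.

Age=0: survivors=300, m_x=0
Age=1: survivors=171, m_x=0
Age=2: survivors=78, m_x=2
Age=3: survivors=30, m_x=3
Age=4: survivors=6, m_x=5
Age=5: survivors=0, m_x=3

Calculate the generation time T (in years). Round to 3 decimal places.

lx = nx/n0 = nx/300: 1, 0.57, 0.26, 0.1, 0.02, 0
lx·mx: 0, 0, 0.52, 0.3, 0.1, 0 → R0 = 0.92
x·lx·mx: 0, 0, 1.04, 0.9, 0.4, 0 → Σ = 2.34
T = 2.34 / 0.92 = 2.543478… → 2.543

2.543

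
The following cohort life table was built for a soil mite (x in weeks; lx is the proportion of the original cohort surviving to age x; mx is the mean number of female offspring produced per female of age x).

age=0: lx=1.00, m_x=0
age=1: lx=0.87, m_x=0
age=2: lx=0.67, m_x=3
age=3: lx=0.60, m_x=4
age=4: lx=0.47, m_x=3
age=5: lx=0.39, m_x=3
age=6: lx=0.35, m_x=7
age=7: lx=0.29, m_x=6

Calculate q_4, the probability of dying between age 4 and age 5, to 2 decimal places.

q_4 = (l_4 − l_5) / l_4 = (0.47 − 0.39) / 0.47
     = 0.08 / 0.47 = 0.170213… → 0.17

0.17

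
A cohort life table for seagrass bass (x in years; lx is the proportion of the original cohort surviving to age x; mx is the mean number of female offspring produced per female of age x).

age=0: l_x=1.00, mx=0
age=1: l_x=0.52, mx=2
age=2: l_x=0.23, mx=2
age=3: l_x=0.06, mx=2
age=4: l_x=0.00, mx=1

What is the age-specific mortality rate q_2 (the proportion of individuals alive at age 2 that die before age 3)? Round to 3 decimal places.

0.739

q_2 = (l_2 − l_3) / l_2 = (0.23 − 0.06) / 0.23
     = 0.17 / 0.23 = 0.73913… → 0.739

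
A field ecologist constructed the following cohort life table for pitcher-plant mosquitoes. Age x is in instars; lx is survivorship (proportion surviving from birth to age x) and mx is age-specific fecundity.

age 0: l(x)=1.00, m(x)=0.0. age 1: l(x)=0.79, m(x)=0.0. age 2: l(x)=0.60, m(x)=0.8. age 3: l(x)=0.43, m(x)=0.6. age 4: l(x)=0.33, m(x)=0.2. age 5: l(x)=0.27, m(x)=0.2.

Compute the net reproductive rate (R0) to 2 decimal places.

lx·mx by age: 0, 0, 0.48, 0.258, 0.066, 0.054
R0 = Σ lx·mx = 0.858 → 0.86

0.86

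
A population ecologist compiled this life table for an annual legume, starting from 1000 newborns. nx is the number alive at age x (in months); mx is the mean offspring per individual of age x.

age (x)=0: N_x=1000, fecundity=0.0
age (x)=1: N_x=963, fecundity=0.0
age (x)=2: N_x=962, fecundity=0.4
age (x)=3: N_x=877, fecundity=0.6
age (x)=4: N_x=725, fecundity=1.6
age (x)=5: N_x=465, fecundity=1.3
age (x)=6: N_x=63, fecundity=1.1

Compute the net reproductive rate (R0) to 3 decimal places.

lx = nx/n0 = nx/1000: 1, 0.963, 0.962, 0.877, 0.725, 0.465, 0.063
lx·mx by age: 0, 0, 0.3848, 0.5262, 1.16, 0.6045, 0.0693
R0 = Σ lx·mx = 2.7448 → 2.745

2.745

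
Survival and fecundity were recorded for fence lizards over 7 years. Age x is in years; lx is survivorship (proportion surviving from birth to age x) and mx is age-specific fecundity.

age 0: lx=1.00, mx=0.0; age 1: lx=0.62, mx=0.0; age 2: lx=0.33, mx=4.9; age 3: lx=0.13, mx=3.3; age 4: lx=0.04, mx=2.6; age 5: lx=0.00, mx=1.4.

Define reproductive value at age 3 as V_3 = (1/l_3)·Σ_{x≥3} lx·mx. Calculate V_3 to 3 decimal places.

lx·mx for x ≥ 3: 0.429, 0.104, 0 → sum = 0.533
V_3 = 0.533 / l_3 = 0.533 / 0.13 = 4.1 → 4.100

4.100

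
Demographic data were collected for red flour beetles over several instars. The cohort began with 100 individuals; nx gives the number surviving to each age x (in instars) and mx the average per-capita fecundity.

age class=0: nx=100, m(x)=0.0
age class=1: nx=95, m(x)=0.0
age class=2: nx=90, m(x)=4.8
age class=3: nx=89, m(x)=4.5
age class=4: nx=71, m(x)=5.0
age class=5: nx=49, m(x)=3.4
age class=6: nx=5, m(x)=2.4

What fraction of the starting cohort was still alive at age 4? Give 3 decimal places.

l_4 = n_4/n_0 = 71/100 = 0.71 → 0.710

0.710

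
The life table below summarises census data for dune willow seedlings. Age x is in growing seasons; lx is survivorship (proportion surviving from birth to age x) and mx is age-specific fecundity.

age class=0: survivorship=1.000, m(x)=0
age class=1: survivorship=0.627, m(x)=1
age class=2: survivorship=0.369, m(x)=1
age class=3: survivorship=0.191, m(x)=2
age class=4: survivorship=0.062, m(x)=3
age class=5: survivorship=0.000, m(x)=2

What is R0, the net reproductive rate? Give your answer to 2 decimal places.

lx·mx by age: 0, 0.627, 0.369, 0.382, 0.186, 0
R0 = Σ lx·mx = 1.564 → 1.56

1.56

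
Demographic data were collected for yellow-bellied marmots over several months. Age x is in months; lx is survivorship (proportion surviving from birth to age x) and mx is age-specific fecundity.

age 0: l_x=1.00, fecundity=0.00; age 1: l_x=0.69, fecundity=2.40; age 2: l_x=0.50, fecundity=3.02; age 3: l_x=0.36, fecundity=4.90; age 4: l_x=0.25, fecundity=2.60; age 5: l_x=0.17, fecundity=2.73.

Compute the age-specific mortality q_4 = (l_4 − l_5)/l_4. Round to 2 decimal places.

q_4 = (l_4 − l_5) / l_4 = (0.25 − 0.17) / 0.25
     = 0.08 / 0.25 = 0.32 → 0.32

0.32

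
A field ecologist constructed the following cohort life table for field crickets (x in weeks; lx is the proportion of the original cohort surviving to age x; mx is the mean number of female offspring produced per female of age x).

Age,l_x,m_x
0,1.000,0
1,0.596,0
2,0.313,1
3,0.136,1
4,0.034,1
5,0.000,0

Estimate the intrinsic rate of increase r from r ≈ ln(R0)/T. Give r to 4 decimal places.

R0 = Σ lx·mx = 0 + 0 + 0.313 + 0.136 + 0.034 + 0 = 0.483
Σ x·lx·mx = 1.17; T = 1.17/0.483 = 2.42236…
r ≈ ln(R0)/T = ln(0.483)/2.42236… = -0.300425… → -0.3004

-0.3004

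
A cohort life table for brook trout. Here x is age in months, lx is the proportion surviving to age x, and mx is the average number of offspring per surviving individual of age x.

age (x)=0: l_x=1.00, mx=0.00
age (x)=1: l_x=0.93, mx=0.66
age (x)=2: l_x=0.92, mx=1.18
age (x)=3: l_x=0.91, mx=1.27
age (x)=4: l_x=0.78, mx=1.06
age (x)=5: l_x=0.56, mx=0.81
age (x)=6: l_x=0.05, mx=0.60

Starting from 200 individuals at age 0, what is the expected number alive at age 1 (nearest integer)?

Expected survivors = N0 · l_1 = 200 × 0.93 = 186 → 186

186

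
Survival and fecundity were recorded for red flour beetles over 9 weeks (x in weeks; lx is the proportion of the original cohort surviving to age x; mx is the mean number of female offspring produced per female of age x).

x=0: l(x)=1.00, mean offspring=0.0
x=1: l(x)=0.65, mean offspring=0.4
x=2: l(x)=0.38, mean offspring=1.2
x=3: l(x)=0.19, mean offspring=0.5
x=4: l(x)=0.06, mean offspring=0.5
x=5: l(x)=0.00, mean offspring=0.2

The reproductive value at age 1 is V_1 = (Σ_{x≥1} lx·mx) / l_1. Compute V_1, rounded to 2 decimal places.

lx·mx for x ≥ 1: 0.26, 0.456, 0.095, 0.03, 0 → sum = 0.841
V_1 = 0.841 / l_1 = 0.841 / 0.65 = 1.293846… → 1.29

1.29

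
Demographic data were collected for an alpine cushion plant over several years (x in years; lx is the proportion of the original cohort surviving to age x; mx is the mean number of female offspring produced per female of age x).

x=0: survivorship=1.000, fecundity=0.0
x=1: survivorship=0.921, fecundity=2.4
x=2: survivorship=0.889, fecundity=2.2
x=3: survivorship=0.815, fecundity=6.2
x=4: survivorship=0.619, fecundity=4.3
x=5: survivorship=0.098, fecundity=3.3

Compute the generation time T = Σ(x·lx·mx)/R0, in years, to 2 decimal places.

2.75

lx·mx: 0, 2.2104, 1.9558, 5.053, 2.6617, 0.3234 → R0 = 12.2043
x·lx·mx: 0, 2.2104, 3.9116, 15.159, 10.6468, 1.617 → Σ = 33.5448
T = 33.5448 / 12.2043 = 2.748605… → 2.75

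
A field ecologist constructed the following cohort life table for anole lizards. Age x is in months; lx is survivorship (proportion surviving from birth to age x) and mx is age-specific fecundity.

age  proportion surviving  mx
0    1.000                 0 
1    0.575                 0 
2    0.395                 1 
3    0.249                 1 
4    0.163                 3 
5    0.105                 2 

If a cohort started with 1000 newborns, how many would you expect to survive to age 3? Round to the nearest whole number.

249

Expected survivors = N0 · l_3 = 1000 × 0.249 = 249 → 249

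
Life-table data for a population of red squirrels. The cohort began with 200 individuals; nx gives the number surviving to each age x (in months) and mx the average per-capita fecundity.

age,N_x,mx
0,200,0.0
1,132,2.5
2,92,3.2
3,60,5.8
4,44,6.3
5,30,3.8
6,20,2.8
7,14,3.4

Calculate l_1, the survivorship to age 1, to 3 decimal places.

0.660

l_1 = n_1/n_0 = 132/200 = 0.66 → 0.660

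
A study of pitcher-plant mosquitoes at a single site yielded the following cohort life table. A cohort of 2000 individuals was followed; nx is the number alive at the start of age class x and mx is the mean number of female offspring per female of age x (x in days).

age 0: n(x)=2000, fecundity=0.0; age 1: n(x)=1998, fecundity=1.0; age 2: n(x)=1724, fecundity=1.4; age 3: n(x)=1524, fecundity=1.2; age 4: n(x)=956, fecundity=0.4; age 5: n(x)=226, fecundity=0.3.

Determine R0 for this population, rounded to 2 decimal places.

3.35

lx = nx/n0 = nx/2000: 1, 0.999, 0.862, 0.762, 0.478, 0.113
lx·mx by age: 0, 0.999, 1.2068, 0.9144, 0.1912, 0.0339
R0 = Σ lx·mx = 3.3453 → 3.35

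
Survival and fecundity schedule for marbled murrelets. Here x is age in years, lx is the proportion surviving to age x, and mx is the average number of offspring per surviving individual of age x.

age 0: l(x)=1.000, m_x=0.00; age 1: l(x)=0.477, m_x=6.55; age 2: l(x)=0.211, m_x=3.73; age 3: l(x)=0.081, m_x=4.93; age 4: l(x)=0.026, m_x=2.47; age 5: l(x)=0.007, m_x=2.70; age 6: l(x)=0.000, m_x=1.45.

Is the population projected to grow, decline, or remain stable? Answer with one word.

R0 = Σ lx·mx = 0 + 3.12435 + 0.78703 + 0.39933 + 0.06422 + 0.0189 + 0 = 4.39383
R0 > 1, so the population is growing.

growing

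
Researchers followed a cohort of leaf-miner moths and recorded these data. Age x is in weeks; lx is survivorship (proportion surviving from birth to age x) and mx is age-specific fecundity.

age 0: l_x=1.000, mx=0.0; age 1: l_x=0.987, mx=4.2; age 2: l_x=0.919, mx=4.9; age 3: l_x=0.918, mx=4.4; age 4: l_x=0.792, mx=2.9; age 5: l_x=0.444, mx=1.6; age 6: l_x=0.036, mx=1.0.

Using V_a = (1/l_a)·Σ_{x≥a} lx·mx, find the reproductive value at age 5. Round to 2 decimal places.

1.68

lx·mx for x ≥ 5: 0.7104, 0.036 → sum = 0.7464
V_5 = 0.7464 / l_5 = 0.7464 / 0.444 = 1.681081… → 1.68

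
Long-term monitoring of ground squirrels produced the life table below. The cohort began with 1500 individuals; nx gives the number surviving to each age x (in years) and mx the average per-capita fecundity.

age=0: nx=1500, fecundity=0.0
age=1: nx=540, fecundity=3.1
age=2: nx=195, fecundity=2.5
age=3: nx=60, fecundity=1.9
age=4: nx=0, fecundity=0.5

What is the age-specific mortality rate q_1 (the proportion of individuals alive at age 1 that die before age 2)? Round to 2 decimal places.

0.64

lx = nx/n0 = nx/1500: 1, 0.36, 0.13, 0.04, 0
q_1 = (l_1 − l_2) / l_1 = (0.36 − 0.13) / 0.36
     = 0.23 / 0.36 = 0.638889… → 0.64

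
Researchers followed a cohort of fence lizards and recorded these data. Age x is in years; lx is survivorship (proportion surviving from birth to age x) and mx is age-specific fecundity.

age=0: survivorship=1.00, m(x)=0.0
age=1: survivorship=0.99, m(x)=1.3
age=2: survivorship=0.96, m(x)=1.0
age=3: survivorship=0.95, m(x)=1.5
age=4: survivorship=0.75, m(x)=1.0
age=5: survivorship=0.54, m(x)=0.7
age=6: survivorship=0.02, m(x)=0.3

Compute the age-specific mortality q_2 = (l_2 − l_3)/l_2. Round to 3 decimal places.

q_2 = (l_2 − l_3) / l_2 = (0.96 − 0.95) / 0.96
     = 0.01 / 0.96 = 0.010417… → 0.010

0.010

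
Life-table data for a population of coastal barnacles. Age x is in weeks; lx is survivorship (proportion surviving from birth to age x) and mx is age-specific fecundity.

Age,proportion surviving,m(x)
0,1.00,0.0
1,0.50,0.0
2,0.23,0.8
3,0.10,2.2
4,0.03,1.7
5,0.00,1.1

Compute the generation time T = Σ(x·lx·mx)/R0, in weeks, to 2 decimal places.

2.71

lx·mx: 0, 0, 0.184, 0.22, 0.051, 0 → R0 = 0.455
x·lx·mx: 0, 0, 0.368, 0.66, 0.204, 0 → Σ = 1.232
T = 1.232 / 0.455 = 2.707692… → 2.71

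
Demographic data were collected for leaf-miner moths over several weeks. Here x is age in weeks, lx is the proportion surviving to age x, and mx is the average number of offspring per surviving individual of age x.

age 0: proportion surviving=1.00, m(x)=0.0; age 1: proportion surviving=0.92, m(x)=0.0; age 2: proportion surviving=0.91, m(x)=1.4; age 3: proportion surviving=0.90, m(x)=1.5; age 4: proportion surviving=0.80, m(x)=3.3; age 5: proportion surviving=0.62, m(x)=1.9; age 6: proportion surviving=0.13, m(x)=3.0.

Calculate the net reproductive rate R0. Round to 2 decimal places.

lx·mx by age: 0, 0, 1.274, 1.35, 2.64, 1.178, 0.39
R0 = Σ lx·mx = 6.832 → 6.83

6.83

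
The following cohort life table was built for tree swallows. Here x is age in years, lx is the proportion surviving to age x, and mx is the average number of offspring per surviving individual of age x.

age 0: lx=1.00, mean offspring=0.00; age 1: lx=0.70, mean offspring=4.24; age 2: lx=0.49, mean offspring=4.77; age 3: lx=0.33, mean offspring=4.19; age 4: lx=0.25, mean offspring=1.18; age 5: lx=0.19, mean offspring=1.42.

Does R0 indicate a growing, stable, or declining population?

growing

R0 = Σ lx·mx = 0 + 2.968 + 2.3373 + 1.3827 + 0.295 + 0.2698 = 7.2528
R0 > 1, so the population is growing.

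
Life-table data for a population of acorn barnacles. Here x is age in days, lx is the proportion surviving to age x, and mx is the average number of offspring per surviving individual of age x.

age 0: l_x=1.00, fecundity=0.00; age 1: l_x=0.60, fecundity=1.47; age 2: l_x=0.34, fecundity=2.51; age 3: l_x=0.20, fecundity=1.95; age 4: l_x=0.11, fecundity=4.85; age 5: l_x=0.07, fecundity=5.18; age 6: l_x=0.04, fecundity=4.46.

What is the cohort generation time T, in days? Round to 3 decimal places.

2.743

lx·mx: 0, 0.882, 0.8534, 0.39, 0.5335, 0.3626, 0.1784 → R0 = 3.1999
x·lx·mx: 0, 0.882, 1.7068, 1.17, 2.134, 1.813, 1.0704 → Σ = 8.7762
T = 8.7762 / 3.1999 = 2.742648… → 2.743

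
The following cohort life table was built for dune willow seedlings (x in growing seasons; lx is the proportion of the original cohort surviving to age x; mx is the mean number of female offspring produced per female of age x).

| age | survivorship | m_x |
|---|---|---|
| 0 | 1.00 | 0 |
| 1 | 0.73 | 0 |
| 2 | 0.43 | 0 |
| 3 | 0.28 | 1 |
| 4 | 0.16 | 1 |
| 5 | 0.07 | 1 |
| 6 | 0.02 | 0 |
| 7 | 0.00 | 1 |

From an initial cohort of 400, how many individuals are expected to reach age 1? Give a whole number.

292

Expected survivors = N0 · l_1 = 400 × 0.73 = 292 → 292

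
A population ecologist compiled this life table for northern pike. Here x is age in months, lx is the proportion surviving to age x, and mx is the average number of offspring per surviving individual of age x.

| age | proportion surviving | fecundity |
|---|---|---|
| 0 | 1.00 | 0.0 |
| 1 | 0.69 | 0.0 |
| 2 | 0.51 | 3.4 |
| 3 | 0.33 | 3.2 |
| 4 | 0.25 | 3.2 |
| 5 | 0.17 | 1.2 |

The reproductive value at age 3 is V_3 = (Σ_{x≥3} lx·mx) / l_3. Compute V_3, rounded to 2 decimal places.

6.24

lx·mx for x ≥ 3: 1.056, 0.8, 0.204 → sum = 2.06
V_3 = 2.06 / l_3 = 2.06 / 0.33 = 6.242424… → 6.24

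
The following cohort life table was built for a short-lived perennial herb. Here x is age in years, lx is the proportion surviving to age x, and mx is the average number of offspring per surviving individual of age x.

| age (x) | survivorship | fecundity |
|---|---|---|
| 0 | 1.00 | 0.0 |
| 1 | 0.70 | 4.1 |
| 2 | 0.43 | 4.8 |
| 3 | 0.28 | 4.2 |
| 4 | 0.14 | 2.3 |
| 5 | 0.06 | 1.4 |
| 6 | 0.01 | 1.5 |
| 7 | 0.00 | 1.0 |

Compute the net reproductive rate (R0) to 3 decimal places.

6.531

lx·mx by age: 0, 2.87, 2.064, 1.176, 0.322, 0.084, 0.015, 0
R0 = Σ lx·mx = 6.531 → 6.531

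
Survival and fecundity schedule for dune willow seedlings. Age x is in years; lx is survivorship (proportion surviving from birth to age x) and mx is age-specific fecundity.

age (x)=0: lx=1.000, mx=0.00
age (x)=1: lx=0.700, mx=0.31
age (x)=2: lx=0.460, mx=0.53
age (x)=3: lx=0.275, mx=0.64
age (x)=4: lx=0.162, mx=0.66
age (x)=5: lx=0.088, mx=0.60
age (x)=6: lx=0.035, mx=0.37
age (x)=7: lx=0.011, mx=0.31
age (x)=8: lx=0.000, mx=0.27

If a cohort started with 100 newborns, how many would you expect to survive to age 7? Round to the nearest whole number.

1

Expected survivors = N0 · l_7 = 100 × 0.011 = 1.1 → 1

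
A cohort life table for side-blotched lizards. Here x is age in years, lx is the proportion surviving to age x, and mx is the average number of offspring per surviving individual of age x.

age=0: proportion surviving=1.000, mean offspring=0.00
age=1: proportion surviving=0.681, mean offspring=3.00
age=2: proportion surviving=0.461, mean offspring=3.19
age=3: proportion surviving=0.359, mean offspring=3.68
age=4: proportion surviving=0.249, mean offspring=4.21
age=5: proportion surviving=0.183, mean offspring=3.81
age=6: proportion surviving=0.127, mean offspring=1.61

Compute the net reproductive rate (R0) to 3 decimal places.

6.785

lx·mx by age: 0, 2.043, 1.47059, 1.32112, 1.04829, 0.69723, 0.20447
R0 = Σ lx·mx = 6.7847 → 6.785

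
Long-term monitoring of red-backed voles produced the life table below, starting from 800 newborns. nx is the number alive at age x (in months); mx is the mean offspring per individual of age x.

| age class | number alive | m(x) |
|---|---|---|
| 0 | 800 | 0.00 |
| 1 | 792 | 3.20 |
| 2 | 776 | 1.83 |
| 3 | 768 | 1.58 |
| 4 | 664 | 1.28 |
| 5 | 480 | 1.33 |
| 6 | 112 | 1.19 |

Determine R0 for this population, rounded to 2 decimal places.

lx = nx/n0 = nx/800: 1, 0.99, 0.97, 0.96, 0.83, 0.6, 0.14
lx·mx by age: 0, 3.168, 1.7751, 1.5168, 1.0624, 0.798, 0.1666
R0 = Σ lx·mx = 8.4869 → 8.49

8.49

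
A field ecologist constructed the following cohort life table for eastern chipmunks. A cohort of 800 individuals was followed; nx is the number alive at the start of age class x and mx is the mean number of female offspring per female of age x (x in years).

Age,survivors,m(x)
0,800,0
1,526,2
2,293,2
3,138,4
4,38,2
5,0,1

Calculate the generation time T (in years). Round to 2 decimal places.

1.85

lx = nx/n0 = nx/800: 1, 0.6575, 0.36625, 0.1725, 0.0475, 0
lx·mx: 0, 1.315, 0.7325, 0.69, 0.095, 0 → R0 = 2.8325
x·lx·mx: 0, 1.315, 1.465, 2.07, 0.38, 0 → Σ = 5.23
T = 5.23 / 2.8325 = 1.846425… → 1.85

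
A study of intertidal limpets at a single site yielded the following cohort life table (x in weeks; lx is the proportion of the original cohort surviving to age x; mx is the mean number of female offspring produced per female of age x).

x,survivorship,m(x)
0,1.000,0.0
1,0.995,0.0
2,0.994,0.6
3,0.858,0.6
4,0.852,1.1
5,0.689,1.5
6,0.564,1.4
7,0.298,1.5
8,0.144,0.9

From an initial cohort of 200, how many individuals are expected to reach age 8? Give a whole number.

Expected survivors = N0 · l_8 = 200 × 0.144 = 28.8 → 29

29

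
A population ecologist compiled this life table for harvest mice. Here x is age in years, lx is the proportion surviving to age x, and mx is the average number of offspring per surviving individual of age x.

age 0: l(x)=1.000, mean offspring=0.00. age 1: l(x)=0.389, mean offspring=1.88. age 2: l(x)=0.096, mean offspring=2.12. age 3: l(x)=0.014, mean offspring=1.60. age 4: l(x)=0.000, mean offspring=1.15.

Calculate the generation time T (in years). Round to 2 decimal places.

1.26

lx·mx: 0, 0.73132, 0.20352, 0.0224, 0 → R0 = 0.95724
x·lx·mx: 0, 0.73132, 0.40704, 0.0672, 0 → Σ = 1.20556
T = 1.20556 / 0.95724 = 1.259412… → 1.26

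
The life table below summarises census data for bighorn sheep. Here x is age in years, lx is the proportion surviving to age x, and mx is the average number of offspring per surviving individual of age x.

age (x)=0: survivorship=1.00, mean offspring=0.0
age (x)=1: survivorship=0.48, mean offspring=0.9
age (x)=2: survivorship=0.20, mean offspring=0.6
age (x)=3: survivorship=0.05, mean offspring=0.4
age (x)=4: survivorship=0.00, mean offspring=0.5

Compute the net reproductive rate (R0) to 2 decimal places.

0.57

lx·mx by age: 0, 0.432, 0.12, 0.02, 0
R0 = Σ lx·mx = 0.572 → 0.57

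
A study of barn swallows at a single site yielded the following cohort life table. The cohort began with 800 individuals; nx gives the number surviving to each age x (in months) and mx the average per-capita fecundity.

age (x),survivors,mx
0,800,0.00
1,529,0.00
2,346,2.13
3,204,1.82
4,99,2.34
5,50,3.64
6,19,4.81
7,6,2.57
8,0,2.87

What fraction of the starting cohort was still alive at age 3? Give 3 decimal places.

l_3 = n_3/n_0 = 204/800 = 0.255 → 0.255

0.255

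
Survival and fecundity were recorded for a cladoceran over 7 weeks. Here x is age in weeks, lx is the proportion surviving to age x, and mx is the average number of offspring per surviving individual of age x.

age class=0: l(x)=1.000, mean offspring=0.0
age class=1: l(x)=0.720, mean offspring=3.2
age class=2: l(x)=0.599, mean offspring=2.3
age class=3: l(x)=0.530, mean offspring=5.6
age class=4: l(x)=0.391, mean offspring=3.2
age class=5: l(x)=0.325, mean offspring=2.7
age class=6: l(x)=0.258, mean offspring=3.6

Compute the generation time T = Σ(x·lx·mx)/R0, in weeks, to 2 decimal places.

2.98

lx·mx: 0, 2.304, 1.3777, 2.968, 1.2512, 0.8775, 0.9288 → R0 = 9.7072
x·lx·mx: 0, 2.304, 2.7554, 8.904, 5.0048, 4.3875, 5.5728 → Σ = 28.9285
T = 28.9285 / 9.7072 = 2.980108… → 2.98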